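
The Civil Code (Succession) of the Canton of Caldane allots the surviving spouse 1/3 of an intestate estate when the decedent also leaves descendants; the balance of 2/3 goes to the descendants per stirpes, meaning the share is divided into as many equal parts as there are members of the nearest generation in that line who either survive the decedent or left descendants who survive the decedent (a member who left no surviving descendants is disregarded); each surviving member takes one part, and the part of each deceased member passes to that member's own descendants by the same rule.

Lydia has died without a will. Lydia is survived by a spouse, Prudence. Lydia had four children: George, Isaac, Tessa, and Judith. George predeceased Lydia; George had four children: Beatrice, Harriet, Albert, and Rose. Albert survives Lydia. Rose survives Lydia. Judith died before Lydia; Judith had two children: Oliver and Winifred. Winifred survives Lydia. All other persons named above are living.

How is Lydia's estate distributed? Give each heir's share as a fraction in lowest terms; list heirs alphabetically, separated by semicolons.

Albert 1/24; Beatrice 1/24; Harriet 1/24; Isaac 1/6; Oliver 1/12; Prudence 1/3; Rose 1/24; Tessa 1/6; Winifred 1/12

Prudence, as surviving spouse, takes 1/3.
The remaining 2/3 passes to Lydia's descendants per stirpes.
The 2/3 is divided into 4 equal shares of 1/6 among George, Isaac, Tessa, Judith.
George predeceased; the 1/6 allotted to George's branch passes to George's issue by representation.
The 1/6 is divided into 4 equal shares of 1/24 among Beatrice, Harriet, Albert, Rose.
Beatrice is living and takes 1/24.
Harriet is living and takes 1/24.
Albert is living and takes 1/24.
Rose is living and takes 1/24.
Isaac is living and takes 1/6.
Tessa is living and takes 1/6.
Judith predeceased; the 1/6 allotted to Judith's branch passes to Judith's issue by representation.
The 1/6 is divided into 2 equal shares of 1/12 among Oliver, Winifred.
Oliver is living and takes 1/12.
Winifred is living and takes 1/12.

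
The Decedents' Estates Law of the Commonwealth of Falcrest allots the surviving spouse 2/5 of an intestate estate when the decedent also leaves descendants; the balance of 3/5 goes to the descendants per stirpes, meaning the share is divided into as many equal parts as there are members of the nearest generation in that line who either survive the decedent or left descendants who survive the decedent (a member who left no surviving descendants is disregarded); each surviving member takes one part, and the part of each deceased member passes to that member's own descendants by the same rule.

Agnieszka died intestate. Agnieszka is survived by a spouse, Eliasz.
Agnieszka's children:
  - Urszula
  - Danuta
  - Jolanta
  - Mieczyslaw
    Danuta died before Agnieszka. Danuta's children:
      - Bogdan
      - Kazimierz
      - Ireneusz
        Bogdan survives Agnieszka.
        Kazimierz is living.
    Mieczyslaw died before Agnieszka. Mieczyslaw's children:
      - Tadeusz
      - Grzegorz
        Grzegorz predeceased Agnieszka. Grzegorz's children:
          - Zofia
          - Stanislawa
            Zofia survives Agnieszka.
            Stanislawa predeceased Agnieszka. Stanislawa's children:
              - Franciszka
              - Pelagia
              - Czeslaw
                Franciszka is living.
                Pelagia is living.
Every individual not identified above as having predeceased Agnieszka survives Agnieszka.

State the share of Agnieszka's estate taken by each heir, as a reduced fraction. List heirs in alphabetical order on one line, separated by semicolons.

Eliasz, as surviving spouse, takes 2/5.
The remaining 3/5 passes to Agnieszka's descendants per stirpes.
The 3/5 is divided into 4 equal shares of 3/20 among Urszula, Danuta, Jolanta, Mieczyslaw.
Urszula is living and takes 3/20.
Danuta predeceased; the 3/20 allotted to Danuta's branch passes to Danuta's issue by representation.
The 3/20 is divided into 3 equal shares of 1/20 among Bogdan, Kazimierz, Ireneusz.
Bogdan is living and takes 1/20.
Kazimierz is living and takes 1/20.
Ireneusz is living and takes 1/20.
Jolanta is living and takes 3/20.
Mieczyslaw predeceased; the 3/20 allotted to Mieczyslaw's branch passes to Mieczyslaw's issue by representation.
The 3/20 is divided into 2 equal shares of 3/40 among Tadeusz, Grzegorz.
Tadeusz is living and takes 3/40.
Grzegorz predeceased; the 3/40 allotted to Grzegorz's branch passes to Grzegorz's issue by representation.
The 3/40 is divided into 2 equal shares of 3/80 among Zofia, Stanislawa.
Zofia is living and takes 3/80.
Stanislawa predeceased; the 3/80 allotted to Stanislawa's branch passes to Stanislawa's issue by representation.
The 3/80 is divided into 3 equal shares of 1/80 among Franciszka, Pelagia, Czeslaw.
Franciszka is living and takes 1/80.
Pelagia is living and takes 1/80.
Czeslaw is living and takes 1/80.

Bogdan 1/20; Czeslaw 1/80; Eliasz 2/5; Franciszka 1/80; Ireneusz 1/20; Jolanta 3/20; Kazimierz 1/20; Pelagia 1/80; Tadeusz 3/40; Urszula 3/20; Zofia 3/80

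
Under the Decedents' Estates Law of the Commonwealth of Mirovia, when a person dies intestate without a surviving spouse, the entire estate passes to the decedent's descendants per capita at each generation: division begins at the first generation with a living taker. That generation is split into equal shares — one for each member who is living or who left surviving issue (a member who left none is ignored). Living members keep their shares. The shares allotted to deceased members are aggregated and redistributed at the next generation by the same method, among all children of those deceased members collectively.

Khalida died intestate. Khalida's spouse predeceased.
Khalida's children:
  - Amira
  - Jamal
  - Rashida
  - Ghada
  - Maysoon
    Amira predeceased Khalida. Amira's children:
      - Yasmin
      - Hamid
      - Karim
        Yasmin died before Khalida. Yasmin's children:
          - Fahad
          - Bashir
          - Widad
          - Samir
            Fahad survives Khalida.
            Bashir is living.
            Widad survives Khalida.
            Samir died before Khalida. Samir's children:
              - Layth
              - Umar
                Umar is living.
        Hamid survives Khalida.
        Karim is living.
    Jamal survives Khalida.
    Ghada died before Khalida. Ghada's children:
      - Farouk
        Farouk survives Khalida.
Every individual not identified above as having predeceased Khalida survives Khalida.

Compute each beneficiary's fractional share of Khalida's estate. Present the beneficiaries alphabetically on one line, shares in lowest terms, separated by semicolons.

There is no surviving spouse, so the entire estate passes to Khalida's descendants per capita at each generation.
At generation 1 (Amira, Jamal, Rashida, Ghada, Maysoon) there are 5 shares of (1)/5 = 1/5 each.
Living: Jamal, Rashida, and Maysoon — each takes 1/5.
Deceased: Amira and Ghada. Their combined 2/5 is pooled and carried to generation 2.
At generation 2 (Yasmin, Hamid, Karim, Farouk) there are 4 shares of (2/5)/4 = 1/10 each.
Living: Hamid, Karim, and Farouk — each takes 1/10.
Deceased: Yasmin. That 1/10 share is carried to generation 3.
At generation 3 (Fahad, Bashir, Widad, Samir) there are 4 shares of (1/10)/4 = 1/40 each.
Living: Fahad, Bashir, and Widad — each takes 1/40.
Deceased: Samir. That 1/40 share is carried to generation 4.
At generation 4 (Layth, Umar) there are 2 shares of (1/40)/2 = 1/80 each.
Living: Layth and Umar — each takes 1/80.

Bashir 1/40; Fahad 1/40; Farouk 1/10; Hamid 1/10; Jamal 1/5; Karim 1/10; Layth 1/80; Maysoon 1/5; Rashida 1/5; Umar 1/80; Widad 1/40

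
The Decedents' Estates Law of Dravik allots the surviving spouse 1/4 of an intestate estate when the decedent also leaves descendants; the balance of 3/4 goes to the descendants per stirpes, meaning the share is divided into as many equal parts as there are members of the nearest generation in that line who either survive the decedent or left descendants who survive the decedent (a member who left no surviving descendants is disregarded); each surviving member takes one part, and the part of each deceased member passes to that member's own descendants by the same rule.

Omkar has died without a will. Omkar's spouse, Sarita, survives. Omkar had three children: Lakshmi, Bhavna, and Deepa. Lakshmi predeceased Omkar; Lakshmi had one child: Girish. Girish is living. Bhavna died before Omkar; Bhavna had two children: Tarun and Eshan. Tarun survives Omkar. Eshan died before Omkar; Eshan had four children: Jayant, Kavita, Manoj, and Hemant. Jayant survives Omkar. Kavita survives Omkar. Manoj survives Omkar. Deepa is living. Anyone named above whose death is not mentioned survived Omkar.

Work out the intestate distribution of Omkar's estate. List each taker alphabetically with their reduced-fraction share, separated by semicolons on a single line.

Sarita, as surviving spouse, takes 1/4.
The remaining 3/4 passes to Omkar's descendants per stirpes.
The 3/4 is divided into 3 equal shares of 1/4 among Lakshmi, Bhavna, Deepa.
Lakshmi predeceased; the 1/4 allotted to Lakshmi's branch passes to Lakshmi's issue by representation.
Girish is the sole taker at this level and receives the full 1/4.
Bhavna predeceased; the 1/4 allotted to Bhavna's branch passes to Bhavna's issue by representation.
The 1/4 is divided into 2 equal shares of 1/8 among Tarun, Eshan.
Tarun is living and takes 1/8.
Eshan predeceased; the 1/8 allotted to Eshan's branch passes to Eshan's issue by representation.
The 1/8 is divided into 4 equal shares of 1/32 among Jayant, Kavita, Manoj, Hemant.
Jayant is living and takes 1/32.
Kavita is living and takes 1/32.
Manoj is living and takes 1/32.
Hemant is living and takes 1/32.
Deepa is living and takes 1/4.

Deepa 1/4; Girish 1/4; Hemant 1/32; Jayant 1/32; Kavita 1/32; Manoj 1/32; Sarita 1/4; Tarun 1/8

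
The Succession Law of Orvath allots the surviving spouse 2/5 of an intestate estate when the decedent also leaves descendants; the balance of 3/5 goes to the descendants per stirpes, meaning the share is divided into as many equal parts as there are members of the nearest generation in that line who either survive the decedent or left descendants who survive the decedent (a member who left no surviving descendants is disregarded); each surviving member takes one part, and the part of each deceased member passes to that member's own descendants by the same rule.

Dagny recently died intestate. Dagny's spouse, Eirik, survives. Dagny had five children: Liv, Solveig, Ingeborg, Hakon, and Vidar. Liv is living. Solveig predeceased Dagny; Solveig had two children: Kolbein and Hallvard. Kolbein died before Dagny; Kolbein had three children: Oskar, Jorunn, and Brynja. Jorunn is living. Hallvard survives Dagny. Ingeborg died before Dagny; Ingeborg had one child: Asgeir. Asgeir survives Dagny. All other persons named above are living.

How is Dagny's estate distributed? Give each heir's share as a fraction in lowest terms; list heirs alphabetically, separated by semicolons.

Eirik, as surviving spouse, takes 2/5.
The remaining 3/5 passes to Dagny's descendants per stirpes.
The 3/5 is divided into 5 equal shares of 3/25 among Liv, Solveig, Ingeborg, Hakon, Vidar.
Liv is living and takes 3/25.
Solveig predeceased; the 3/25 allotted to Solveig's branch passes to Solveig's issue by representation.
The 3/25 is divided into 2 equal shares of 3/50 among Kolbein, Hallvard.
Kolbein predeceased; the 3/50 allotted to Kolbein's branch passes to Kolbein's issue by representation.
The 3/50 is divided into 3 equal shares of 1/50 among Oskar, Jorunn, Brynja.
Oskar is living and takes 1/50.
Jorunn is living and takes 1/50.
Brynja is living and takes 1/50.
Hallvard is living and takes 3/50.
Ingeborg predeceased; the 3/25 allotted to Ingeborg's branch passes to Ingeborg's issue by representation.
Asgeir is the sole taker at this level and receives the full 3/25.
Hakon is living and takes 3/25.
Vidar is living and takes 3/25.

Asgeir 3/25; Brynja 1/50; Eirik 2/5; Hakon 3/25; Hallvard 3/50; Jorunn 1/50; Liv 3/25; Oskar 1/50; Vidar 3/25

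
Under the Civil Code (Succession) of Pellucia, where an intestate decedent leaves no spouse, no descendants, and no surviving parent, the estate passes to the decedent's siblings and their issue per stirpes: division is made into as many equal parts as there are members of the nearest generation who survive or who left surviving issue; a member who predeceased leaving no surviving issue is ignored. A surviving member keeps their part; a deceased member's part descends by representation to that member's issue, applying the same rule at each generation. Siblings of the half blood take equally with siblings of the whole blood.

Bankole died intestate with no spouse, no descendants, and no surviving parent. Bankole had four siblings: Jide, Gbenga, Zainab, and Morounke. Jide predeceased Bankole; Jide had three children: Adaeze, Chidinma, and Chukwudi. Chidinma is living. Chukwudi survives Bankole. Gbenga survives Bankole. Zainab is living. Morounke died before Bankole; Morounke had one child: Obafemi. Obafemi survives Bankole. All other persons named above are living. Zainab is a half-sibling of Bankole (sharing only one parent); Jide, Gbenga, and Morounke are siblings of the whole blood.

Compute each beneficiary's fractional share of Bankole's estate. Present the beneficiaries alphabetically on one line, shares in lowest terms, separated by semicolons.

Adaeze 1/12; Chidinma 1/12; Chukwudi 1/12; Gbenga 1/4; Obafemi 1/4; Zainab 1/4

No spouse, descendants, or parent survives, so the estate passes to Bankole's siblings per stirpes.
Half-blood and whole-blood siblings take equally under the stated rule.
The estate is divided into 4 equal shares of 1/4 among Jide, Gbenga, Zainab, Morounke.
Jide predeceased; the 1/4 allotted to Jide's branch passes to Jide's issue by representation.
The 1/4 is divided into 3 equal shares of 1/12 among Adaeze, Chidinma, Chukwudi.
Adaeze is living and takes 1/12.
Chidinma is living and takes 1/12.
Chukwudi is living and takes 1/12.
Gbenga is living and takes 1/4.
Zainab is living and takes 1/4.
Morounke predeceased; the 1/4 allotted to Morounke's branch passes to Morounke's issue by representation.
Obafemi is the sole taker at this level and receives the full 1/4.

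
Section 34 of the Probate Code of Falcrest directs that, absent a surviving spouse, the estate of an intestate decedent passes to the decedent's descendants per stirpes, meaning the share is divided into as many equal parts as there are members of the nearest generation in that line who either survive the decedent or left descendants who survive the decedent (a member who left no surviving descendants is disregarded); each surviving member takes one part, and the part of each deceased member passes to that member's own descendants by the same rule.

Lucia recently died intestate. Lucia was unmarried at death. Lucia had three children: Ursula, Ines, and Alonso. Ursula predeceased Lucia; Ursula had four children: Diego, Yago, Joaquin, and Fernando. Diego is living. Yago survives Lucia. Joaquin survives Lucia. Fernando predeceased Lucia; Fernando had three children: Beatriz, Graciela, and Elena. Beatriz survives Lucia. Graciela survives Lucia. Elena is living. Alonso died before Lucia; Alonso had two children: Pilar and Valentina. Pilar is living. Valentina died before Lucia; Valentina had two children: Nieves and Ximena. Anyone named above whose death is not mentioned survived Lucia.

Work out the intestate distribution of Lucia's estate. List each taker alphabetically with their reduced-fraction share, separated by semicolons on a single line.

Beatriz 1/36; Diego 1/12; Elena 1/36; Graciela 1/36; Ines 1/3; Joaquin 1/12; Nieves 1/12; Pilar 1/6; Ximena 1/12; Yago 1/12

There is no surviving spouse, so the entire estate passes to Lucia's descendants per stirpes.
The estate is divided into 3 equal shares of 1/3 among Ursula, Ines, Alonso.
Ursula predeceased; the 1/3 allotted to Ursula's branch passes to Ursula's issue by representation.
The 1/3 is divided into 4 equal shares of 1/12 among Diego, Yago, Joaquin, Fernando.
Diego is living and takes 1/12.
Yago is living and takes 1/12.
Joaquin is living and takes 1/12.
Fernando predeceased; the 1/12 allotted to Fernando's branch passes to Fernando's issue by representation.
The 1/12 is divided into 3 equal shares of 1/36 among Beatriz, Graciela, Elena.
Beatriz is living and takes 1/36.
Graciela is living and takes 1/36.
Elena is living and takes 1/36.
Ines is living and takes 1/3.
Alonso predeceased; the 1/3 allotted to Alonso's branch passes to Alonso's issue by representation.
The 1/3 is divided into 2 equal shares of 1/6 among Pilar, Valentina.
Pilar is living and takes 1/6.
Valentina predeceased; the 1/6 allotted to Valentina's branch passes to Valentina's issue by representation.
The 1/6 is divided into 2 equal shares of 1/12 among Nieves, Ximena.
Nieves is living and takes 1/12.
Ximena is living and takes 1/12.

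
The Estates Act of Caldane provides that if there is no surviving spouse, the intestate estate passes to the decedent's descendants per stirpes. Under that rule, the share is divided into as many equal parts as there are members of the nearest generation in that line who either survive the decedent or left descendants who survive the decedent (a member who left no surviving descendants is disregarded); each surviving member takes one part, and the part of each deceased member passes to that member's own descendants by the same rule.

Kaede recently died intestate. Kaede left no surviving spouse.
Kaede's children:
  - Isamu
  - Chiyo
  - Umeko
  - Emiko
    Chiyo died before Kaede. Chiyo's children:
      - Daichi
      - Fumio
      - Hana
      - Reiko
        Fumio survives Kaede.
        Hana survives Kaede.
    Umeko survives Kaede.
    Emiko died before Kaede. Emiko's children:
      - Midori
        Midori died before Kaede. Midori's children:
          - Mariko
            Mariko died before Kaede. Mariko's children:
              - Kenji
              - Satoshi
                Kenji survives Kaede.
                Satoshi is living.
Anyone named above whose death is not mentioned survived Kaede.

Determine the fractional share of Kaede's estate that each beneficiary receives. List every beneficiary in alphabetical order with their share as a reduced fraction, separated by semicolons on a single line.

There is no surviving spouse, so the entire estate passes to Kaede's descendants per stirpes.
The estate is divided into 4 equal shares of 1/4 among Isamu, Chiyo, Umeko, Emiko.
Isamu is living and takes 1/4.
Chiyo predeceased; the 1/4 allotted to Chiyo's branch passes to Chiyo's issue by representation.
The 1/4 is divided into 4 equal shares of 1/16 among Daichi, Fumio, Hana, Reiko.
Daichi is living and takes 1/16.
Fumio is living and takes 1/16.
Hana is living and takes 1/16.
Reiko is living and takes 1/16.
Umeko is living and takes 1/4.
Emiko predeceased; the 1/4 allotted to Emiko's branch passes to Emiko's issue by representation.
Midori's line is the sole branch at this level, so the full 1/4 passes to Midori's issue by representation.
Mariko's line is the sole branch at this level, so the full 1/4 passes to Mariko's issue by representation.
The 1/4 is divided into 2 equal shares of 1/8 among Kenji, Satoshi.
Kenji is living and takes 1/8.
Satoshi is living and takes 1/8.

Daichi 1/16; Fumio 1/16; Hana 1/16; Isamu 1/4; Kenji 1/8; Reiko 1/16; Satoshi 1/8; Umeko 1/4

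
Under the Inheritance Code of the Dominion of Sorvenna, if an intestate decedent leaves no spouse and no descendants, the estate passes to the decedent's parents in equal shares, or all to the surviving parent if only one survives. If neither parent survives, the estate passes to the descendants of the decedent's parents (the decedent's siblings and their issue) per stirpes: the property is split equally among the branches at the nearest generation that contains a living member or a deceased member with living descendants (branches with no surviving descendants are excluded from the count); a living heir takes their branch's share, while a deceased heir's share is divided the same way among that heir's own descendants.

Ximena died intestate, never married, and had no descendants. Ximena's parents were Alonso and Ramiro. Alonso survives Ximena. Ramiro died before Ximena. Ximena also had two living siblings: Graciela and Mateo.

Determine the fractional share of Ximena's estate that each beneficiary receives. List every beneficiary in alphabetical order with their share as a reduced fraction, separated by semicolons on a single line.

Alonso 1

Only one parent, Alonso, survives, so Alonso takes the entire estate. The siblings take nothing because a surviving parent has priority.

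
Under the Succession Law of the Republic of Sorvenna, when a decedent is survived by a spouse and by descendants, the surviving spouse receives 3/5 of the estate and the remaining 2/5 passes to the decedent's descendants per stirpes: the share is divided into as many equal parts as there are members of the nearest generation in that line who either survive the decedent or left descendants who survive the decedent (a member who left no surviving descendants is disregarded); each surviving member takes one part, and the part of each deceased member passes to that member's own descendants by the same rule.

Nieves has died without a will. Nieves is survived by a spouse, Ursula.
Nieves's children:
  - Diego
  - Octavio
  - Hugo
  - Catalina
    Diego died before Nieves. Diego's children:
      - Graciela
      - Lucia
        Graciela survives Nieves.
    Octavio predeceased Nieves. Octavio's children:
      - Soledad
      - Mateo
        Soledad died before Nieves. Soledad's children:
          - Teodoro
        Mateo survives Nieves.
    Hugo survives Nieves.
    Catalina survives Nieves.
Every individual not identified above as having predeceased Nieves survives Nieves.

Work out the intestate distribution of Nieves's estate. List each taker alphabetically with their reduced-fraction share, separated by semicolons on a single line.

Catalina 1/10; Graciela 1/20; Hugo 1/10; Lucia 1/20; Mateo 1/20; Teodoro 1/20; Ursula 3/5

Ursula, as surviving spouse, takes 3/5.
The remaining 2/5 passes to Nieves's descendants per stirpes.
The 2/5 is divided into 4 equal shares of 1/10 among Diego, Octavio, Hugo, Catalina.
Diego predeceased; the 1/10 allotted to Diego's branch passes to Diego's issue by representation.
The 1/10 is divided into 2 equal shares of 1/20 among Graciela, Lucia.
Graciela is living and takes 1/20.
Lucia is living and takes 1/20.
Octavio predeceased; the 1/10 allotted to Octavio's branch passes to Octavio's issue by representation.
The 1/10 is divided into 2 equal shares of 1/20 among Soledad, Mateo.
Soledad predeceased; the 1/20 allotted to Soledad's branch passes to Soledad's issue by representation.
Teodoro is the sole taker at this level and receives the full 1/20.
Mateo is living and takes 1/20.
Hugo is living and takes 1/10.
Catalina is living and takes 1/10.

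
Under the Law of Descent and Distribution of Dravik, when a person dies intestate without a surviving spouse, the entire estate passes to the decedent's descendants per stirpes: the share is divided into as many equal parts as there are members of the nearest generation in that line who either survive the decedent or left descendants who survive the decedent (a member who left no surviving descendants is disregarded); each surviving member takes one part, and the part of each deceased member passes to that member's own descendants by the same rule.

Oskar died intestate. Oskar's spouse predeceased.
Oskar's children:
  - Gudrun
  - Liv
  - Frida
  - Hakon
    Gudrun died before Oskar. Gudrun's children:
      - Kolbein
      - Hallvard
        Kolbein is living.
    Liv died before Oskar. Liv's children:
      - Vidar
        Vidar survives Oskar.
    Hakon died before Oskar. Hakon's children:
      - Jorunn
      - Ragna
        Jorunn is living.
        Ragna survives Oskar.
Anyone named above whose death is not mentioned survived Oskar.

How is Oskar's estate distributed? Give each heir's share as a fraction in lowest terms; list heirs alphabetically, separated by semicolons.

Frida 1/4; Hallvard 1/8; Jorunn 1/8; Kolbein 1/8; Ragna 1/8; Vidar 1/4

There is no surviving spouse, so the entire estate passes to Oskar's descendants per stirpes.
The estate is divided into 4 equal shares of 1/4 among Gudrun, Liv, Frida, Hakon.
Gudrun predeceased; the 1/4 allotted to Gudrun's branch passes to Gudrun's issue by representation.
The 1/4 is divided into 2 equal shares of 1/8 among Kolbein, Hallvard.
Kolbein is living and takes 1/8.
Hallvard is living and takes 1/8.
Liv predeceased; the 1/4 allotted to Liv's branch passes to Liv's issue by representation.
Vidar is the sole taker at this level and receives the full 1/4.
Frida is living and takes 1/4.
Hakon predeceased; the 1/4 allotted to Hakon's branch passes to Hakon's issue by representation.
The 1/4 is divided into 2 equal shares of 1/8 among Jorunn, Ragna.
Jorunn is living and takes 1/8.
Ragna is living and takes 1/8.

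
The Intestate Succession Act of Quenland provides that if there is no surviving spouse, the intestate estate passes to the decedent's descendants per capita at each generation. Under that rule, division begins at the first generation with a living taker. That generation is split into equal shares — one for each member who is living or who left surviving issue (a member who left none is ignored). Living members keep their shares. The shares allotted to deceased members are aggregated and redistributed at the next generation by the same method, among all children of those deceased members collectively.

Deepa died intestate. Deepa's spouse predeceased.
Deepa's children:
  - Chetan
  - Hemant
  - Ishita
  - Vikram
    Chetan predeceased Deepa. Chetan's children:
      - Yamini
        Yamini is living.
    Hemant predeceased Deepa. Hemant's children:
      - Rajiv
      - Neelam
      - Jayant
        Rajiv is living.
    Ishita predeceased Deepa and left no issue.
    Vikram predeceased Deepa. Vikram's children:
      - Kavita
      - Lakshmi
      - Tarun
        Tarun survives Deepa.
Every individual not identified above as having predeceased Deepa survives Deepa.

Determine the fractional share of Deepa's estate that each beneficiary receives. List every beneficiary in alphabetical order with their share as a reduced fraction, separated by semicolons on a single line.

There is no surviving spouse, so the entire estate passes to Deepa's descendants per capita at each generation.
No one at generation 1 (Chetan, Hemant, Vikram) is living; moving to the next generation.
At generation 2 (Yamini, Rajiv, Neelam, Jayant, Kavita, Lakshmi, Tarun) there are 7 shares of (1)/7 = 1/7 each.
Living: Yamini, Rajiv, Neelam, Jayant, Kavita, Lakshmi, and Tarun — each takes 1/7.

Jayant 1/7; Kavita 1/7; Lakshmi 1/7; Neelam 1/7; Rajiv 1/7; Tarun 1/7; Yamini 1/7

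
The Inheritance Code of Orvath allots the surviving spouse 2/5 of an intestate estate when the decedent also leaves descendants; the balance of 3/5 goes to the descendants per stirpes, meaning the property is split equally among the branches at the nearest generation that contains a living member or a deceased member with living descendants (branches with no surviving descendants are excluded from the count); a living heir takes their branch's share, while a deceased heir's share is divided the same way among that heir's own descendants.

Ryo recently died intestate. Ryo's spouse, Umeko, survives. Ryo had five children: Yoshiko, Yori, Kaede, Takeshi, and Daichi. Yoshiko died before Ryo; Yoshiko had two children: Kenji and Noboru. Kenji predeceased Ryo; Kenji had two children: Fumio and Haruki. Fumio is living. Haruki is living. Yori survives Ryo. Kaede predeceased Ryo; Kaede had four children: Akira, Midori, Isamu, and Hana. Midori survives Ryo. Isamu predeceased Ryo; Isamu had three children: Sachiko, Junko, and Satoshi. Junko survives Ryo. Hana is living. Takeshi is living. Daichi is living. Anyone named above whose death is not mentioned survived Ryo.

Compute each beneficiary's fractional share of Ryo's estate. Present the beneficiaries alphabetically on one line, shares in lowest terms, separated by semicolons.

Umeko, as surviving spouse, takes 2/5.
The remaining 3/5 passes to Ryo's descendants per stirpes.
The 3/5 is divided into 5 equal shares of 3/25 among Yoshiko, Yori, Kaede, Takeshi, Daichi.
Yoshiko predeceased; the 3/25 allotted to Yoshiko's branch passes to Yoshiko's issue by representation.
The 3/25 is divided into 2 equal shares of 3/50 among Kenji, Noboru.
Kenji predeceased; the 3/50 allotted to Kenji's branch passes to Kenji's issue by representation.
The 3/50 is divided into 2 equal shares of 3/100 among Fumio, Haruki.
Fumio is living and takes 3/100.
Haruki is living and takes 3/100.
Noboru is living and takes 3/50.
Yori is living and takes 3/25.
Kaede predeceased; the 3/25 allotted to Kaede's branch passes to Kaede's issue by representation.
The 3/25 is divided into 4 equal shares of 3/100 among Akira, Midori, Isamu, Hana.
Akira is living and takes 3/100.
Midori is living and takes 3/100.
Isamu predeceased; the 3/100 allotted to Isamu's branch passes to Isamu's issue by representation.
The 3/100 is divided into 3 equal shares of 1/100 among Sachiko, Junko, Satoshi.
Sachiko is living and takes 1/100.
Junko is living and takes 1/100.
Satoshi is living and takes 1/100.
Hana is living and takes 3/100.
Takeshi is living and takes 3/25.
Daichi is living and takes 3/25.

Akira 3/100; Daichi 3/25; Fumio 3/100; Hana 3/100; Haruki 3/100; Junko 1/100; Midori 3/100; Noboru 3/50; Sachiko 1/100; Satoshi 1/100; Takeshi 3/25; Umeko 2/5; Yori 3/25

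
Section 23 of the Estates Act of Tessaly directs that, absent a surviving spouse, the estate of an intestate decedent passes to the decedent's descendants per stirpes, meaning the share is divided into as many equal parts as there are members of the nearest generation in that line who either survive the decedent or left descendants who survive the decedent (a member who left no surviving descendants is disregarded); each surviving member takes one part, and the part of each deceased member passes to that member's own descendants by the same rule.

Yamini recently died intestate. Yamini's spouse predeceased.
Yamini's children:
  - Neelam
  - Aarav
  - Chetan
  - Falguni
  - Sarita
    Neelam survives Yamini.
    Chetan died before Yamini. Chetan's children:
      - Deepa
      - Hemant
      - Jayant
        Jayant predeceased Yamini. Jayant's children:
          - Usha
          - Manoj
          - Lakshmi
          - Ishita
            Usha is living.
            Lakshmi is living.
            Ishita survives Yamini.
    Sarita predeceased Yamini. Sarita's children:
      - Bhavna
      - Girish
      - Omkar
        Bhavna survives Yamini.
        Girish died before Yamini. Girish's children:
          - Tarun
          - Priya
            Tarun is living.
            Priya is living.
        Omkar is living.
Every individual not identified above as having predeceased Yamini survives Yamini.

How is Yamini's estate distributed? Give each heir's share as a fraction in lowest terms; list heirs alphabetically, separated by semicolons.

Aarav 1/5; Bhavna 1/15; Deepa 1/15; Falguni 1/5; Hemant 1/15; Ishita 1/60; Lakshmi 1/60; Manoj 1/60; Neelam 1/5; Omkar 1/15; Priya 1/30; Tarun 1/30; Usha 1/60

There is no surviving spouse, so the entire estate passes to Yamini's descendants per stirpes.
The estate is divided into 5 equal shares of 1/5 among Neelam, Aarav, Chetan, Falguni, Sarita.
Neelam is living and takes 1/5.
Aarav is living and takes 1/5.
Chetan predeceased; the 1/5 allotted to Chetan's branch passes to Chetan's issue by representation.
The 1/5 is divided into 3 equal shares of 1/15 among Deepa, Hemant, Jayant.
Deepa is living and takes 1/15.
Hemant is living and takes 1/15.
Jayant predeceased; the 1/15 allotted to Jayant's branch passes to Jayant's issue by representation.
The 1/15 is divided into 4 equal shares of 1/60 among Usha, Manoj, Lakshmi, Ishita.
Usha is living and takes 1/60.
Manoj is living and takes 1/60.
Lakshmi is living and takes 1/60.
Ishita is living and takes 1/60.
Falguni is living and takes 1/5.
Sarita predeceased; the 1/5 allotted to Sarita's branch passes to Sarita's issue by representation.
The 1/5 is divided into 3 equal shares of 1/15 among Bhavna, Girish, Omkar.
Bhavna is living and takes 1/15.
Girish predeceased; the 1/15 allotted to Girish's branch passes to Girish's issue by representation.
The 1/15 is divided into 2 equal shares of 1/30 among Tarun, Priya.
Tarun is living and takes 1/30.
Priya is living and takes 1/30.
Omkar is living and takes 1/15.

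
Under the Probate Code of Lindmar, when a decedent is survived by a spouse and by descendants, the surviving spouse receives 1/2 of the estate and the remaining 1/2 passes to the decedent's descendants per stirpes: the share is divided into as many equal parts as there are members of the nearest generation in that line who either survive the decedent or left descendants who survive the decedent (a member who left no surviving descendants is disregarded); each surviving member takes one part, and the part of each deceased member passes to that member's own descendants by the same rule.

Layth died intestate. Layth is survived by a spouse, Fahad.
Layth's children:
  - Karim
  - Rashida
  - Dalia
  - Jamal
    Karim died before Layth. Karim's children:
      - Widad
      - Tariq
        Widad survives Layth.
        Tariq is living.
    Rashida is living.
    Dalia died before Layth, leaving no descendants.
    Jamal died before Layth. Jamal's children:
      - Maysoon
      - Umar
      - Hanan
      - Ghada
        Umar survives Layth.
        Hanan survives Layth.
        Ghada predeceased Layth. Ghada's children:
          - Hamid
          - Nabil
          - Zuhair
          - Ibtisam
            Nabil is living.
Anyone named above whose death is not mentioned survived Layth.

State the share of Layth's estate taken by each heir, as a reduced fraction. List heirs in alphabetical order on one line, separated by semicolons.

Fahad 1/2; Hamid 1/96; Hanan 1/24; Ibtisam 1/96; Maysoon 1/24; Nabil 1/96; Rashida 1/6; Tariq 1/12; Umar 1/24; Widad 1/12; Zuhair 1/96

Fahad, as surviving spouse, takes 1/2.
The remaining 1/2 passes to Layth's descendants per stirpes.
Dalia left no surviving issue, so that branch lapses and is disregarded.
The 1/2 is divided into 3 equal shares of 1/6 among Karim, Rashida, Jamal.
Karim predeceased; the 1/6 allotted to Karim's branch passes to Karim's issue by representation.
The 1/6 is divided into 2 equal shares of 1/12 among Widad, Tariq.
Widad is living and takes 1/12.
Tariq is living and takes 1/12.
Rashida is living and takes 1/6.
Jamal predeceased; the 1/6 allotted to Jamal's branch passes to Jamal's issue by representation.
The 1/6 is divided into 4 equal shares of 1/24 among Maysoon, Umar, Hanan, Ghada.
Maysoon is living and takes 1/24.
Umar is living and takes 1/24.
Hanan is living and takes 1/24.
Ghada predeceased; the 1/24 allotted to Ghada's branch passes to Ghada's issue by representation.
The 1/24 is divided into 4 equal shares of 1/96 among Hamid, Nabil, Zuhair, Ibtisam.
Hamid is living and takes 1/96.
Nabil is living and takes 1/96.
Zuhair is living and takes 1/96.
Ibtisam is living and takes 1/96.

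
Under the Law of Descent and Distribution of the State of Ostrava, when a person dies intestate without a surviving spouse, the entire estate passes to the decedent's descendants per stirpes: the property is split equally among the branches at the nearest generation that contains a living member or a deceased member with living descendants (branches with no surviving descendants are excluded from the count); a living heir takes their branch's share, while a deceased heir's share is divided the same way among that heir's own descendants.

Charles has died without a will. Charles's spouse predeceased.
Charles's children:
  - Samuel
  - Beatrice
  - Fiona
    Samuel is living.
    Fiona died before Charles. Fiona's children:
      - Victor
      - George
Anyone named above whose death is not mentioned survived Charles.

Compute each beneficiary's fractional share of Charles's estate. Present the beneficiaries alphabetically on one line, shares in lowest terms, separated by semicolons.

There is no surviving spouse, so the entire estate passes to Charles's descendants per stirpes.
The estate is divided into 3 equal shares of 1/3 among Samuel, Beatrice, Fiona.
Samuel is living and takes 1/3.
Beatrice is living and takes 1/3.
Fiona predeceased; the 1/3 allotted to Fiona's branch passes to Fiona's issue by representation.
The 1/3 is divided into 2 equal shares of 1/6 among Victor, George.
Victor is living and takes 1/6.
George is living and takes 1/6.

Beatrice 1/3; George 1/6; Samuel 1/3; Victor 1/6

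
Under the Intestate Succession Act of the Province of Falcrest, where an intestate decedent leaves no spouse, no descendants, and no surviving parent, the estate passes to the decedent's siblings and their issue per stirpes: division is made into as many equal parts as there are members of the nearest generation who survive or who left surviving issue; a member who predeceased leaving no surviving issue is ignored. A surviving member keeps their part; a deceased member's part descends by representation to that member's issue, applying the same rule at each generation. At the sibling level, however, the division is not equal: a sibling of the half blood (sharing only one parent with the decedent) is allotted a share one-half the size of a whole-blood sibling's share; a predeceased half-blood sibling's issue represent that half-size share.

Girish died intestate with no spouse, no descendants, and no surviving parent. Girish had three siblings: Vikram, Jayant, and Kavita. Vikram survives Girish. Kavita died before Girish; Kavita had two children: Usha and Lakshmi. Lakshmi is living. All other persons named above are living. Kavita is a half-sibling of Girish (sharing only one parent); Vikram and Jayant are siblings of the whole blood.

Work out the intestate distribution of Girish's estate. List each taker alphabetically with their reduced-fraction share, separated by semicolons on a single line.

Jayant 2/5; Lakshmi 1/10; Usha 1/10; Vikram 2/5

No spouse, descendants, or parent survives, so the estate passes to Girish's siblings per stirpes.
Half-blood siblings count for one-half the weight of whole-blood siblings at the initial division.
Dividing 1 in proportion to weights (total weight 5/2): Vikram (weight 1) → 2/5; Jayant (weight 1) → 2/5; Kavita (weight 1/2) → 1/5.
Vikram is living and takes 2/5.
Jayant is living and takes 2/5.
Kavita predeceased; the 1/5 allotted to Kavita's branch passes to Kavita's issue by representation.
The 1/5 is divided into 2 equal shares of 1/10 among Usha, Lakshmi.
Usha is living and takes 1/10.
Lakshmi is living and takes 1/10.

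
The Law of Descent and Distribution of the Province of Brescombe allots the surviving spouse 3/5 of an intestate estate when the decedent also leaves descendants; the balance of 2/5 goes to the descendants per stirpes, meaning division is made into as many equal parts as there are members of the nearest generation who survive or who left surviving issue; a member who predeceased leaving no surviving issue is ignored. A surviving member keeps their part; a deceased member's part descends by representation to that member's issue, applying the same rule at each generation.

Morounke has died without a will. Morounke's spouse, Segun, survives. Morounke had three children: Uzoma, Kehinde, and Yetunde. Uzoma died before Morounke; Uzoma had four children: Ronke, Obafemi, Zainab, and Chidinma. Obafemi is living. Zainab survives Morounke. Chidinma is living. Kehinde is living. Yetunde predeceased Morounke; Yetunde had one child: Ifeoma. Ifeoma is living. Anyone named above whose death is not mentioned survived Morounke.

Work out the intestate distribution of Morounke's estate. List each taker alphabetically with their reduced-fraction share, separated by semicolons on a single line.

Chidinma 1/30; Ifeoma 2/15; Kehinde 2/15; Obafemi 1/30; Ronke 1/30; Segun 3/5; Zainab 1/30

Segun, as surviving spouse, takes 3/5.
The remaining 2/5 passes to Morounke's descendants per stirpes.
The 2/5 is divided into 3 equal shares of 2/15 among Uzoma, Kehinde, Yetunde.
Uzoma predeceased; the 2/15 allotted to Uzoma's branch passes to Uzoma's issue by representation.
The 2/15 is divided into 4 equal shares of 1/30 among Ronke, Obafemi, Zainab, Chidinma.
Ronke is living and takes 1/30.
Obafemi is living and takes 1/30.
Zainab is living and takes 1/30.
Chidinma is living and takes 1/30.
Kehinde is living and takes 2/15.
Yetunde predeceased; the 2/15 allotted to Yetunde's branch passes to Yetunde's issue by representation.
Ifeoma is the sole taker at this level and receives the full 2/15.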